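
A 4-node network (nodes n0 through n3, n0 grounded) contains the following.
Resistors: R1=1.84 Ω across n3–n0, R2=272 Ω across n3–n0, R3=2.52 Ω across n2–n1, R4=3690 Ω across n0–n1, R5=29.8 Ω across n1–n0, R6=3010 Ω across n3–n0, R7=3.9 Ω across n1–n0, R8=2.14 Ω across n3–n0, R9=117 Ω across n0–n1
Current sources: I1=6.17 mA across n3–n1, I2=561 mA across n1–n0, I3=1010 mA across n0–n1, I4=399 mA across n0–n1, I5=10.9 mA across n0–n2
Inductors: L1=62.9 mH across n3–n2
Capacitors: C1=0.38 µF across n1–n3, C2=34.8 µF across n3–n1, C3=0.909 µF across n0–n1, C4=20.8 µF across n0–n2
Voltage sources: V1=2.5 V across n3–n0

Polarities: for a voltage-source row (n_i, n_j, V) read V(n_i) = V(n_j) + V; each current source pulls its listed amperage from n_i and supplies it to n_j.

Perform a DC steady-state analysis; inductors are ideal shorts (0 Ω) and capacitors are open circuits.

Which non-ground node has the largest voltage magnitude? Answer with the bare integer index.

1

Apply KCL at each of the 3 non-ground nodes and solve the resulting linear system.
Node n1: branches {I1, I2, C1, I3, C2, C3, R3, R4, R5, I4, R7, R9} → V_1 = 2.654
Node n2: branches {L1, C4, R3, I5} → V_2 = 2.500
Node n3: branches {R1, I1, R2, L1, C1, C2, R6, R8, V1} → V_3 = 2.500
Source currents: i(L1)=-0.07206, i(V1)=-2.471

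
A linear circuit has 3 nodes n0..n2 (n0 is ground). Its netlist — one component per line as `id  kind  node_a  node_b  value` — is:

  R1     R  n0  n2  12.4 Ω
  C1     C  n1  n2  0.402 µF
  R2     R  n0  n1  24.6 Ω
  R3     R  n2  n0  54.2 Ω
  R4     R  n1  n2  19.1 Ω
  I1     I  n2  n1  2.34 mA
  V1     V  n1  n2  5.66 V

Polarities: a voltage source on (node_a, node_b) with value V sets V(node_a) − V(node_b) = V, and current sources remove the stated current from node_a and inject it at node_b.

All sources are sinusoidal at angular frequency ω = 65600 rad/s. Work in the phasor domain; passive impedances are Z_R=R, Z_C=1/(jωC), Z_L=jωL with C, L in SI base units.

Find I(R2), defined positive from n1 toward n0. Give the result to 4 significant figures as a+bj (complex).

0.1632+0.000j A

Apply KCL at each of the 2 non-ground nodes and solve the resulting linear system.
Node n1: branches {C1, R2, R4, I1, V1} → V_1 = 4.014+0.000j
Node n2: branches {R1, C1, R3, R4, I1, V1} → V_2 = -1.646+0.000j
Source currents: i(V1)=-0.4571-0.1493j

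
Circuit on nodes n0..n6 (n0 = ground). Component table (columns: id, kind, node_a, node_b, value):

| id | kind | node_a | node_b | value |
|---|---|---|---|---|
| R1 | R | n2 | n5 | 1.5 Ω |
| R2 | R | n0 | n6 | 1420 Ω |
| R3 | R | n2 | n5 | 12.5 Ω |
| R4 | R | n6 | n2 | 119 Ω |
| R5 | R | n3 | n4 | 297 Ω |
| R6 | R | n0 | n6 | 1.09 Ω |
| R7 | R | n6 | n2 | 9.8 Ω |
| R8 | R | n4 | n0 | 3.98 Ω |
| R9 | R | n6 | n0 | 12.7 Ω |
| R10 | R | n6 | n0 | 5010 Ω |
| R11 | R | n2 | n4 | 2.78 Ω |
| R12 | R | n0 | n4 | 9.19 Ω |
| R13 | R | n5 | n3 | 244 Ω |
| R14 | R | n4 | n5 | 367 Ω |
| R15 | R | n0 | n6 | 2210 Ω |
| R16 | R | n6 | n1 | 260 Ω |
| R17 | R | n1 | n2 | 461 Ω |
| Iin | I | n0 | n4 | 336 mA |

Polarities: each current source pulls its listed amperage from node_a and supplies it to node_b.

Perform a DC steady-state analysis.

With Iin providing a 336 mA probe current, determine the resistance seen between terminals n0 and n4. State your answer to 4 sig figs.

Element admittances at DC:
  Y(R1) = 0.6667 S between n2,n5
  Y(R2) = 0.0007042 S between n0,n6
  Y(R3) = 0.08000 S between n2,n5
  Y(R4) = 0.008403 S between n6,n2
  Y(R5) = 0.003367 S between n3,n4
  Y(R6) = 0.9174 S between n0,n6
  Y(R7) = 0.1020 S between n6,n2
  Y(R8) = 0.2513 S between n4,n0
  Y(R9) = 0.07874 S between n6,n0
  Y(R10) = 0.0001996 S between n6,n0
  Y(R11) = 0.3597 S between n2,n4
  Y(R12) = 0.1088 S between n0,n4
  Y(R13) = 0.004098 S between n5,n3
  Y(R14) = 0.002725 S between n4,n5
  Y(R15) = 0.0004525 S between n0,n6
  Y(R16) = 0.003846 S between n6,n1
  Y(R17) = 0.002169 S between n1,n2
  Iin: injects 0.336 A into n4 (from n0)
Assemble and solve the 6×6 MNA system:
  V(n1)=0.2550  V(n2)=0.6000  V(n3)=0.6752  V(n4)=0.7656  V(n5)=0.6010  V(n6)=0.06048

R_eq = 2.279 Ω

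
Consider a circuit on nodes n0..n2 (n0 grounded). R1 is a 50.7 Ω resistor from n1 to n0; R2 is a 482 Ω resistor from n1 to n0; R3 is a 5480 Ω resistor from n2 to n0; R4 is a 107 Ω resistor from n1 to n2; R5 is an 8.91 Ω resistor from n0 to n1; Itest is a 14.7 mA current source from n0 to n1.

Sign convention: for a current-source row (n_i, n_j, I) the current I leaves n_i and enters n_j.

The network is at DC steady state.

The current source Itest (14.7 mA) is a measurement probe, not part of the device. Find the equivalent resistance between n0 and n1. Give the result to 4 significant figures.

Apply KCL at each of the 2 non-ground nodes and solve the resulting linear system.
Node n1: branches {R1, R2, R4, R5, Itest} → V_1 = 0.1095
Node n2: branches {R3, R4} → V_2 = 0.1074

R_eq = 7.451 Ω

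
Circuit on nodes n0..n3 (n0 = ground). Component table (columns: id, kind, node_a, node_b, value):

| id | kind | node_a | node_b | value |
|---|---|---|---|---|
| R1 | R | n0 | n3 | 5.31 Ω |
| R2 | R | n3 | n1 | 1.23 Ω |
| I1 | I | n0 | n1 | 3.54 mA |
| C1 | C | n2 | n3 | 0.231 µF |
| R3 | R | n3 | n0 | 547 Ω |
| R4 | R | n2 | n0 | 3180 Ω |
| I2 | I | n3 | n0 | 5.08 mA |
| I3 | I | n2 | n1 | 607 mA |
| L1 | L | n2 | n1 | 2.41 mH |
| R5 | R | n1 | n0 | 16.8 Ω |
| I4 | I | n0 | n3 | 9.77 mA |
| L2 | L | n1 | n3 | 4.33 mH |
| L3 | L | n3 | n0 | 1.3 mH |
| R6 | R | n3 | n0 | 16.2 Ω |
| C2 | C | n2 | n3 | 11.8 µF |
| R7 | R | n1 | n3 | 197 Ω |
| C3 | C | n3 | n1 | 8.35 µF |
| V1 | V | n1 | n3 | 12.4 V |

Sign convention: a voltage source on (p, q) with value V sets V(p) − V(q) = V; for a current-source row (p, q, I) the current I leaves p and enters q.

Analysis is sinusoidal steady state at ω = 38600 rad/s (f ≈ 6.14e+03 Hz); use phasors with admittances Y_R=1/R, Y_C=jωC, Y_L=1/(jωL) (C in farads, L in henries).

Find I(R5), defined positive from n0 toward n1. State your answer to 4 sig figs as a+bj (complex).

-0.5993+0.008953j A

MNA unknowns: 3 node voltages V₁..V_3 plus 1 source current (V1)
R1: Y=0.1883+0.000j on G[0,3]
R2: Y=0.8130+0.000j on G[3,1]
I1: z[0]−=0.00354, z[1]+=0.00354
C1: Y=0.000+0.008917j on G[2,3]
R3: Y=0.001828+0.000j on G[3,0]
R4: Y=0.0003145+0.000j on G[2,0]
I2: z[3]−=0.00508, z[0]+=0.00508
I3: z[2]−=0.607, z[1]+=0.607
L1: Y=0.000-0.01075j on G[2,1]
R5: Y=0.05952+0.000j on G[1,0]
I4: z[0]−=0.00977, z[3]+=0.00977
L2: Y=0.000-0.005983j on G[1,3]
L3: Y=0.000-0.01993j on G[3,0]
R6: Y=0.06173+0.000j on G[3,0]
C2: Y=0.000+0.4555j on G[2,3]
R7: Y=0.005076+0.000j on G[1,3]
C3: Y=0.000+0.3223j on G[3,1]
V1: row V1−V3=12.4, i_V1 at 1,3
solve → V1=10.07-0.1504j, V2=-2.626+1.186j, V3=-2.332-0.1504j
aux → i_V1=-10.12-3.777j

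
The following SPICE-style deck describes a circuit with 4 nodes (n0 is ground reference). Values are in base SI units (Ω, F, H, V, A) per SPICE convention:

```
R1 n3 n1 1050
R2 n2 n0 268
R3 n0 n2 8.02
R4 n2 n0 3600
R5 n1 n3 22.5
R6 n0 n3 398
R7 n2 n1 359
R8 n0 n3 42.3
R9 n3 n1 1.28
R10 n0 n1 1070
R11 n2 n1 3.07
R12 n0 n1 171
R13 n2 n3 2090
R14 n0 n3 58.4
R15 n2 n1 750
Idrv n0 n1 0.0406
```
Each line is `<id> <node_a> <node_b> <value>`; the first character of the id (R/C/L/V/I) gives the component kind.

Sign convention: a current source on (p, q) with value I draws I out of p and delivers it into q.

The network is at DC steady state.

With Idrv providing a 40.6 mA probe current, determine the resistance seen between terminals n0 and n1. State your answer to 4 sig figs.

R_eq = 7.117 Ω

MNA unknowns: 3 node voltages V₁..V_3
R1: Y=0.0009524 on G[3,1]
R2: Y=0.003731 on G[2,0]
R3: Y=0.1247 on G[0,2]
R4: Y=0.0002778 on G[2,0]
R5: Y=0.04444 on G[1,3]
R6: Y=0.002513 on G[0,3]
R7: Y=0.002786 on G[2,1]
R8: Y=0.02364 on G[0,3]
R9: Y=0.7812 on G[3,1]
R10: Y=0.0009346 on G[0,1]
R11: Y=0.3257 on G[2,1]
R12: Y=0.005848 on G[0,1]
R13: Y=0.0004785 on G[2,3]
R14: Y=0.01712 on G[0,3]
R15: Y=0.001333 on G[2,1]
Idrv: z[0]−=0.0406, z[1]+=0.0406
solve → V1=0.2890, V2=0.2079, V3=0.2745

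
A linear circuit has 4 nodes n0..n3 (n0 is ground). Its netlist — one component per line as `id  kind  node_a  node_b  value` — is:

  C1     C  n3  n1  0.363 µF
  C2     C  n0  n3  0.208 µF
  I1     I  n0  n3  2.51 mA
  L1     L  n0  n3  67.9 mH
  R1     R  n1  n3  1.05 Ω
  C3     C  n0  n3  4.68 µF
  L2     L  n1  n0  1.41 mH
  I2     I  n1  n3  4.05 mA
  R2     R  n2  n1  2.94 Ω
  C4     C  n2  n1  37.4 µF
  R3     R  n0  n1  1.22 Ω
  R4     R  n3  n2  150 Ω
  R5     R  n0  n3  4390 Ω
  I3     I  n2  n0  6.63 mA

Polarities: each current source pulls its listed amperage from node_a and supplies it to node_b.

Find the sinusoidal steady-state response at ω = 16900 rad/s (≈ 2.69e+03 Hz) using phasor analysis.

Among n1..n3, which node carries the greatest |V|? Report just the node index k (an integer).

Apply KCL at each of the 3 non-ground nodes and solve the resulting linear system.
Node n1: branches {C1, R1, L2, I2, R2, C4, R3} → V_1 = -0.005061-0.0004284j
Node n2: branches {R2, C4, R4, I3} → V_2 = -0.009456+0.007578j
Node n3: branches {C1, C2, I1, L1, R1, C3, I2, R4, R5} → V_3 = 0.001700-0.0005607j

2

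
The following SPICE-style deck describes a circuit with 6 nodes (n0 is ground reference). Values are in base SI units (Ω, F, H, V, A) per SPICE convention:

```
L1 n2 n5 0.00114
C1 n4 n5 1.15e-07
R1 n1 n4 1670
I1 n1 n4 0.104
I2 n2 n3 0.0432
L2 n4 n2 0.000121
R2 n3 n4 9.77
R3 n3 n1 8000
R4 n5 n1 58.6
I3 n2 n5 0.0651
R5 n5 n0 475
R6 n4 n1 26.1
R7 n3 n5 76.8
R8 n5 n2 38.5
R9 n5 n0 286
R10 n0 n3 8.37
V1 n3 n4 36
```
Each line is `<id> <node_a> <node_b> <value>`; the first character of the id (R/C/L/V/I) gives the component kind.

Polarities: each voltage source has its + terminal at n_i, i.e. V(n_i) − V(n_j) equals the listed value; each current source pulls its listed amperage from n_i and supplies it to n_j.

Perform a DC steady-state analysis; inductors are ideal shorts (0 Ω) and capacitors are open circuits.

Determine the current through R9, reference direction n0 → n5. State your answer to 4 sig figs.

0.1202 A

Apply KCL at each of the 5 non-ground nodes and solve the resulting linear system.
Node n1: branches {R1, I1, R3, R4, R6} → V_1 = -36.16
Node n2: branches {L1, I2, L2, I3, R8} → V_2 = -34.39
Node n3: branches {I2, R2, R3, R7, R10, V1} → V_3 = 1.612
Node n4: branches {C1, R1, I1, L2, R2, R6, V1} → V_4 = -34.39
Node n5: branches {L1, C1, R4, I3, R5, R7, R8, R9} → V_5 = -34.39
Source currents: i(L1)=-0.6962, i(L2)=-0.5879, i(V1)=-4.308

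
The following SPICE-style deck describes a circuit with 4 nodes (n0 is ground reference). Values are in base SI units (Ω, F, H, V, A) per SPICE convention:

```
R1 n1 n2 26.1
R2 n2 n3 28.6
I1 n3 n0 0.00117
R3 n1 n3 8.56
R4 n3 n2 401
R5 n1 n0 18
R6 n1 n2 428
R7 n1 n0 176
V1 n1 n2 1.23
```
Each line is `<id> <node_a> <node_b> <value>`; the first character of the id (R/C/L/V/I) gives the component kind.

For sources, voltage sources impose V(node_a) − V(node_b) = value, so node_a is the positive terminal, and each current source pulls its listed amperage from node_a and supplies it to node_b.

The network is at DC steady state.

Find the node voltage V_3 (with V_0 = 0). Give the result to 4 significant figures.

Element admittances at DC:
  Y(R1) = 0.03831 S between n1,n2
  Y(R2) = 0.03497 S between n2,n3
  I1: injects 0.00117 A into n0 (from n3)
  Y(R3) = 0.1168 S between n1,n3
  Y(R4) = 0.002494 S between n3,n2
  Y(R5) = 0.05556 S between n1,n0
  Y(R6) = 0.002336 S between n1,n2
  Y(R7) = 0.005682 S between n1,n0
  V1: constraint V(n1)−V(n2) = 1.23
Assemble and solve the 4×4 MNA system:
  V(n1)=-0.01911  V(n2)=-1.249  V(n3)=-0.3253
  i(V1)=-0.08460

-0.3253 V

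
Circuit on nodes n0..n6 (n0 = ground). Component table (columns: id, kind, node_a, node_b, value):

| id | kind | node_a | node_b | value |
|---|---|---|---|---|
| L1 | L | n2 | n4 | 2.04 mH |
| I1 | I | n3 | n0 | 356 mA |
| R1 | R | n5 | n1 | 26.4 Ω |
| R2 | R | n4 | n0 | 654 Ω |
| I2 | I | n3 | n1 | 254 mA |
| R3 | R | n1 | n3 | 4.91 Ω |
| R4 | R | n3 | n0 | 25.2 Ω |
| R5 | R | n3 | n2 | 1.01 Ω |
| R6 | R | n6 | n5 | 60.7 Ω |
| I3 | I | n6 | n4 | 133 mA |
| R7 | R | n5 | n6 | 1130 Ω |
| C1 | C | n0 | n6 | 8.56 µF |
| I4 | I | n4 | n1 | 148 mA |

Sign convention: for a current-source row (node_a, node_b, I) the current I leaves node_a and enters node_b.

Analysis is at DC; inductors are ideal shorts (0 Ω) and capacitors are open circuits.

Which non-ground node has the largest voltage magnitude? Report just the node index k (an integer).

MNA unknowns: 6 node voltages V₁..V_6 plus 1 source current (L1)
L1: row V2−V4=0, i_L1 at 2,4
I1: z[3]−=0.356, z[0]+=0.356
R1: Y=0.03788 on G[5,1]
R2: Y=0.001529 on G[4,0]
I2: z[3]−=0.254, z[1]+=0.254
R3: Y=0.2037 on G[1,3]
R4: Y=0.03968 on G[3,0]
R5: Y=0.9901 on G[3,2]
R6: Y=0.01647 on G[6,5]
I3: z[6]−=0.133, z[4]+=0.133
R7: Y=0.0008850 on G[5,6]
C1: Y=0.000 on G[0,6]
I4: z[4]−=0.148, z[1]+=0.148
solve → V1=-7.317, V2=-8.640, V3=-8.638, V4=-8.640, V5=-10.83, V6=-18.49
aux → i_L1=0.001789

6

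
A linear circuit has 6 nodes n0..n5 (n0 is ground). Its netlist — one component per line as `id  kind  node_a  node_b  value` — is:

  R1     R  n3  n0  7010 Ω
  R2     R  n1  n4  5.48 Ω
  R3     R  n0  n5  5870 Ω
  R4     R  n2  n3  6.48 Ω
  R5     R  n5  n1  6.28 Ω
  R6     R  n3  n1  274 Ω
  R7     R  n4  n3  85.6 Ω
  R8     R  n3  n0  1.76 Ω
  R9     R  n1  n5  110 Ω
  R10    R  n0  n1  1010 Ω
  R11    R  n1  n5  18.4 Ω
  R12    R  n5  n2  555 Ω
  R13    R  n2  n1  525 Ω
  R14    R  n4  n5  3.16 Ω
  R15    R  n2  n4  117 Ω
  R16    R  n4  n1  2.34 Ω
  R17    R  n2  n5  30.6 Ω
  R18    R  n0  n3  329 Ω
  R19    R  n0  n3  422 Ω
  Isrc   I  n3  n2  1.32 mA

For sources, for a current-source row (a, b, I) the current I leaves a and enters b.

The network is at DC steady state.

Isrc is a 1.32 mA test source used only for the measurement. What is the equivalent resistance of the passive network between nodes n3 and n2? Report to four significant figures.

MNA unknowns: 5 node voltages V₁..V_5
R1: Y=0.0001427 on G[3,0]
R2: Y=0.1825 on G[1,4]
R3: Y=0.0001704 on G[0,5]
R4: Y=0.1543 on G[2,3]
R5: Y=0.1592 on G[5,1]
R6: Y=0.003650 on G[3,1]
R7: Y=0.01168 on G[4,3]
R8: Y=0.5682 on G[3,0]
R9: Y=0.009091 on G[1,5]
R10: Y=0.0009901 on G[0,1]
R11: Y=0.05435 on G[1,5]
R12: Y=0.001802 on G[5,2]
R13: Y=0.001905 on G[2,1]
R14: Y=0.3165 on G[4,5]
R15: Y=0.008547 on G[2,4]
R16: Y=0.4274 on G[4,1]
R17: Y=0.03268 on G[2,5]
R18: Y=0.003040 on G[0,3]
R19: Y=0.002370 on G[0,3]
Isrc: z[3]−=0.00132, z[2]+=0.00132
solve → V1=0.005729, V2=0.007929, V3=-1.163e-05, V4=0.005720, V5=0.005855

R_eq = 6.016 Ω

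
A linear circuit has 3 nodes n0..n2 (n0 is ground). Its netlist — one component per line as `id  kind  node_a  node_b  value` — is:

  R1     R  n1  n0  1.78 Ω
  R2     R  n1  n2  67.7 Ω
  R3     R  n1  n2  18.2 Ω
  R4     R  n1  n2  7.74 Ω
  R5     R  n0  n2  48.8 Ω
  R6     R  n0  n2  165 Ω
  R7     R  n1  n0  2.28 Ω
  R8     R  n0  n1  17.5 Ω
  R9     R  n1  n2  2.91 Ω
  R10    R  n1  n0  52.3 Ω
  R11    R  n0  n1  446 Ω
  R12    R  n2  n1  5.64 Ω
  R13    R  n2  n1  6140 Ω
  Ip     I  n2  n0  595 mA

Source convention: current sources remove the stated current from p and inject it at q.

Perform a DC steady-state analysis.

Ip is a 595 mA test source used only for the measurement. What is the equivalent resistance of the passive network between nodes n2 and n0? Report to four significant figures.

Element admittances at DC:
  Y(R1) = 0.5618 S between n1,n0
  Y(R2) = 0.01477 S between n1,n2
  Y(R3) = 0.05495 S between n1,n2
  Y(R4) = 0.1292 S between n1,n2
  Y(R5) = 0.02049 S between n0,n2
  Y(R6) = 0.006061 S between n0,n2
  Y(R7) = 0.4386 S between n1,n0
  Y(R8) = 0.05714 S between n0,n1
  Y(R9) = 0.3436 S between n1,n2
  Y(R10) = 0.01912 S between n1,n0
  Y(R11) = 0.002242 S between n0,n1
  Y(R12) = 0.1773 S between n2,n1
  Y(R13) = 0.0001629 S between n2,n1
  Ip: injects 0.595 A into n0 (from n2)
Assemble and solve the 2×2 MNA system:
  V(n1)=-0.5195  V(n2)=-1.298

R_eq = 2.182 Ω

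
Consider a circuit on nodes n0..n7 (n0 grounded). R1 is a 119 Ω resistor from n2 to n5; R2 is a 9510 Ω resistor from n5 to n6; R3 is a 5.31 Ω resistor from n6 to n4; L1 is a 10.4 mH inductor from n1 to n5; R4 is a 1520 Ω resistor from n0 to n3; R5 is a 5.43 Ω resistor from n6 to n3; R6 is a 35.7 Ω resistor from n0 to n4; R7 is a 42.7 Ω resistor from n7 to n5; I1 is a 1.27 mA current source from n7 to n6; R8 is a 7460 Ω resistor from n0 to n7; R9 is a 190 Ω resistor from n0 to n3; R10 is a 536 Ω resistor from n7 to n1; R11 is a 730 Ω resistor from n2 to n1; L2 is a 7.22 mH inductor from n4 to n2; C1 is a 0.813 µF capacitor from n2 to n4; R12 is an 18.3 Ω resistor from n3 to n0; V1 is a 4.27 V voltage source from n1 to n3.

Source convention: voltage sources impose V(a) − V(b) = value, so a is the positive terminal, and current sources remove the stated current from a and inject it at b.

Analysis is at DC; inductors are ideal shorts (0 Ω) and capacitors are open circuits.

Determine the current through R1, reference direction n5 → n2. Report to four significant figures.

MNA unknowns: 7 node voltages V₁..V_7 plus 3 source currents (L1, L2, V1)
R1: Y=0.008403 on G[2,5]
R2: Y=0.0001052 on G[5,6]
R3: Y=0.1883 on G[6,4]
L1: row V1−V5=0, i_L1 at 1,5
R4: Y=0.0006579 on G[0,3]
R5: Y=0.1842 on G[6,3]
R6: Y=0.02801 on G[0,4]
R7: Y=0.02342 on G[7,5]
I1: z[7]−=0.00127, z[6]+=0.00127
R8: Y=0.0001340 on G[0,7]
R9: Y=0.005263 on G[0,3]
R10: Y=0.001866 on G[7,1]
R11: Y=0.001370 on G[2,1]
L2: row V4−V2=0, i_L2 at 4,2
C1: Y=0.000 on G[2,4]
R12: Y=0.05464 on G[3,0]
V1: row V1−V3=4.27, i_V1 at 1,3
solve → V1=4.153, V2=0.2334, V3=-0.1170, V4=0.2334, V5=4.153, V6=0.06474, V7=4.081
aux → i_L1=0.03505, i_L2=-0.03831, i_V1=-0.04055

0.03294 A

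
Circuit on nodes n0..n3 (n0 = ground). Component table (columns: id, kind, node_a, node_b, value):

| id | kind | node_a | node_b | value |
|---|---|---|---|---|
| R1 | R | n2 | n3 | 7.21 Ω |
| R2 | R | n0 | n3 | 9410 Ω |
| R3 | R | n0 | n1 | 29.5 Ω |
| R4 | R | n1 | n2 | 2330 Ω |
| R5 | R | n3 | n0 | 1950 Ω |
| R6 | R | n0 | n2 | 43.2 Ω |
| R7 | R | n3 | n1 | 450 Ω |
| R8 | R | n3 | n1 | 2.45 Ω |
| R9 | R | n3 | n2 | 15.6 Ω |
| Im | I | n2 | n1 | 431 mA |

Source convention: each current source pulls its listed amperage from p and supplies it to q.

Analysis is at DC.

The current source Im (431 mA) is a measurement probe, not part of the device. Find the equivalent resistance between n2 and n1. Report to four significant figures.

MNA unknowns: 3 node voltages V₁..V_3
R1: Y=0.1387 on G[2,3]
R2: Y=0.0001063 on G[0,3]
R3: Y=0.03390 on G[0,1]
R4: Y=0.0004292 on G[1,2]
R5: Y=0.0005128 on G[3,0]
R6: Y=0.02315 on G[0,2]
R7: Y=0.002222 on G[3,1]
R8: Y=0.4082 on G[3,1]
R9: Y=0.06410 on G[3,2]
Im: z[2]−=0.431, z[1]+=0.431
solve → V1=1.164, V2=-1.711, V3=0.2132

R_eq = 6.670 Ω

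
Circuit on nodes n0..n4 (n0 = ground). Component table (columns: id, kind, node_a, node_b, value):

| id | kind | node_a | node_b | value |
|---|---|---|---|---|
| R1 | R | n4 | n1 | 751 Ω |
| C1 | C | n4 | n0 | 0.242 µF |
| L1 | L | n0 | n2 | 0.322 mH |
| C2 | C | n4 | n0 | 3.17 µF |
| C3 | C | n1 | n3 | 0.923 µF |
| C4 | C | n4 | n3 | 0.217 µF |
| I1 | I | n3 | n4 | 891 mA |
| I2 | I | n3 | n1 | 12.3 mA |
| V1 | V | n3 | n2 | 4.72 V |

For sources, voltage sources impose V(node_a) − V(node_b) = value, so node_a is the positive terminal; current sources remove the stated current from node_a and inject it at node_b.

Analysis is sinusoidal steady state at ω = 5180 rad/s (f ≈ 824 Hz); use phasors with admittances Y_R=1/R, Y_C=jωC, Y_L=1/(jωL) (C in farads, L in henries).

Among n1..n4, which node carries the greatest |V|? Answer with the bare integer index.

4

MNA unknowns: 4 node voltages V₁..V_4 plus 1 source current (V1)
R1: Y=0.001332+0.000j on G[4,1]
C1: Y=0.000+0.001254j on G[4,0]
L1: Y=0.000-0.5995j on G[0,2]
C2: Y=0.000+0.01642j on G[4,0]
C3: Y=0.000+0.004781j on G[1,3]
C4: Y=0.000+0.001124j on G[4,3]
I1: z[3]−=0.891, z[4]+=0.891
I2: z[3]−=0.0123, z[1]+=0.0123
V1: row V3−V2=4.72, i_V1 at 3,2
solve → V1=-6.384-6.604j, V2=0.09243-1.380j, V3=4.812-1.380j, V4=3.135-46.81j
aux → i_V1=-0.8273-0.05542j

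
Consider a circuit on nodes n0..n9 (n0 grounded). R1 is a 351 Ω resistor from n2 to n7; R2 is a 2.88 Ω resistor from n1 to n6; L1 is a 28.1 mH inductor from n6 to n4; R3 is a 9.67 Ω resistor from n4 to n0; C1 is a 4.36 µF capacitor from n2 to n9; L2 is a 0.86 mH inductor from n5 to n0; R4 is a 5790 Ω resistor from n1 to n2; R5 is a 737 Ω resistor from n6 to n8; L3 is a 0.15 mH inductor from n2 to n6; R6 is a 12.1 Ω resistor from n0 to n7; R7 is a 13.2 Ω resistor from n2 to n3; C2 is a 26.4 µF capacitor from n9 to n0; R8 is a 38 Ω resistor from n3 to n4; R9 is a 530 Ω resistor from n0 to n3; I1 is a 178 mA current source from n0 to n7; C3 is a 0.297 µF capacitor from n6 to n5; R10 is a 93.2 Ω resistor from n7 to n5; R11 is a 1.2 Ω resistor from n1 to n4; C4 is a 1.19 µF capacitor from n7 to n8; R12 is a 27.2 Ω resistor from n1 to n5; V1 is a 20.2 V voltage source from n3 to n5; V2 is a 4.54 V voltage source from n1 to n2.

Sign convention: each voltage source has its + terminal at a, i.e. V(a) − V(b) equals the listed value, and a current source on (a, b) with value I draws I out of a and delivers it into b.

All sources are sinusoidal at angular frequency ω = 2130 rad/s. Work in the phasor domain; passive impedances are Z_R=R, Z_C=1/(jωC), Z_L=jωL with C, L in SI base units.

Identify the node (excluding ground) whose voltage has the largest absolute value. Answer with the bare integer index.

3

Element admittances at ω=2130 rad/s:
  Y(R1) = 0.002849+0.000j S between n2,n7
  Y(R2) = 0.3472+0.000j S between n1,n6
  Y(L1) = 0.000-0.01671j S between n6,n4
  Y(R3) = 0.1034+0.000j S between n4,n0
  Y(C1) = 0.000+0.009287j S between n2,n9
  Y(L2) = 0.000-0.5459j S between n5,n0
  Y(R4) = 0.0001727+0.000j S between n1,n2
  Y(R5) = 0.001357+0.000j S between n6,n8
  Y(L3) = 0.000-3.130j S between n2,n6
  Y(R6) = 0.08264+0.000j S between n0,n7
  Y(R7) = 0.07576+0.000j S between n2,n3
  Y(C2) = 0.000+0.05623j S between n9,n0
  Y(R8) = 0.02632+0.000j S between n3,n4
  Y(R9) = 0.001887+0.000j S between n0,n3
  I1: injects 0.178 A into n7 (from n0)
  Y(C3) = 0.000+0.0006326j S between n6,n5
  Y(R10) = 0.01073+0.000j S between n7,n5
  Y(R11) = 0.8333+0.000j S between n1,n4
  Y(C4) = 0.000+0.002535j S between n7,n8
  Y(R12) = 0.03676+0.000j S between n1,n5
  V1: constraint V(n3)−V(n5) = 20.2
  V2: constraint V(n1)−V(n2) = 4.54
Assemble and solve the 11×11 MNA system:
  V(n1)=10.16-1.354j  V(n2)=5.625-1.354j  V(n3)=20.02-1.843j  V(n4)=9.348-1.158j  V(n5)=-0.1786-1.843j  V(n6)=5.700-0.8610j  V(n7)=2.040-0.2310j  V(n8)=2.593-1.894j  V(n9)=0.7973-0.1919j
  i(V1)=-1.409+0.05853j  i(V2)=-2.612+0.3157j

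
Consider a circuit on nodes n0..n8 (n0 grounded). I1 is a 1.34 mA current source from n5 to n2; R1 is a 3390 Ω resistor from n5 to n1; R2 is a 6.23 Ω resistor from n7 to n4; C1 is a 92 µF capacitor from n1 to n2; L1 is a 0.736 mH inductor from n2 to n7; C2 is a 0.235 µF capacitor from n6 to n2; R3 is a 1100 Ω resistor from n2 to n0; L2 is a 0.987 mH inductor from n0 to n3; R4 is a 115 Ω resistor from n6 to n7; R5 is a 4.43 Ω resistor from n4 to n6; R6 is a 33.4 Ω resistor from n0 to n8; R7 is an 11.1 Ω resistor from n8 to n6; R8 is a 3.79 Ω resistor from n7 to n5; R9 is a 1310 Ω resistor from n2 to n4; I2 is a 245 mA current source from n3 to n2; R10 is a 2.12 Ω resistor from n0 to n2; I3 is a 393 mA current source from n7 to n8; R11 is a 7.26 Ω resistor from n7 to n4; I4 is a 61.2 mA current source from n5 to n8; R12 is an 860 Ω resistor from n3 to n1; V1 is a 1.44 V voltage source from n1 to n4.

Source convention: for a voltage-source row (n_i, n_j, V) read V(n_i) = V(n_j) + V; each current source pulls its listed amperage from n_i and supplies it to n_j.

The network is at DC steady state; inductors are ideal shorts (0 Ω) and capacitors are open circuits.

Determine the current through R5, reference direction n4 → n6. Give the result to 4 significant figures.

-0.2717 A

Element admittances at DC:
  I1: injects 0.00134 A into n2 (from n5)
  Y(R1) = 0.0002950 S between n5,n1
  Y(R2) = 0.1605 S between n7,n4
  Y(C1) = 0.000 S between n1,n2
  L1: short n2↔n7 (DC inductor)
  Y(C2) = 0.000 S between n6,n2
  Y(R3) = 0.0009091 S between n2,n0
  L2: short n0↔n3 (DC inductor)
  Y(R4) = 0.008696 S between n6,n7
  Y(R5) = 0.2257 S between n4,n6
  Y(R6) = 0.02994 S between n0,n8
  Y(R7) = 0.09009 S between n8,n6
  Y(R8) = 0.2639 S between n7,n5
  Y(R9) = 0.0007634 S between n2,n4
  I2: injects 0.245 A into n2 (from n3)
  Y(R10) = 0.4717 S between n0,n2
  I3: injects 0.393 A into n8 (from n7)
  Y(R11) = 0.1377 S between n7,n4
  I4: injects 0.0612 A into n8 (from n5)
  Y(R12) = 0.001163 S between n3,n1
  V1: constraint V(n1)−V(n4) = 1.44
Assemble and solve the 11×11 MNA system:
  V(n1)=2.501  V(n2)=0.1648  V(n3)=0.000  V(n4)=1.061  V(n5)=-0.06933  V(n6)=2.265  V(n7)=0.1648  V(n8)=5.484
  i(L1)=0.1691  i(L2)=0.2421  i(V1)=-0.003667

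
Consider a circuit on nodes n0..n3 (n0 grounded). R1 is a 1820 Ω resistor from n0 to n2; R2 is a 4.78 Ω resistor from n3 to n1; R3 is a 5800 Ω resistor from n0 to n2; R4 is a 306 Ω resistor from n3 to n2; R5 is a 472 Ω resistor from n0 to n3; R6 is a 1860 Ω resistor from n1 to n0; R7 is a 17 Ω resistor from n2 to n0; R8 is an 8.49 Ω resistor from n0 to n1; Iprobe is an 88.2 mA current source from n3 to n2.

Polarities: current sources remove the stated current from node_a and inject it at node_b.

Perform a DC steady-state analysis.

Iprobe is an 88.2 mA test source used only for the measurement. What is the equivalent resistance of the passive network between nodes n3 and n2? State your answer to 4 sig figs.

MNA unknowns: 3 node voltages V₁..V_3
R1: Y=0.0005495 on G[0,2]
R2: Y=0.2092 on G[3,1]
R3: Y=0.0001724 on G[0,2]
R4: Y=0.003268 on G[3,2]
R5: Y=0.002119 on G[0,3]
R6: Y=0.0005376 on G[1,0]
R7: Y=0.05882 on G[2,0]
R8: Y=0.1178 on G[0,1]
Iprobe: z[3]−=0.0882, z[2]+=0.0882
solve → V1=-0.6610, V2=1.350, V3=-1.035

R_eq = 27.04 Ω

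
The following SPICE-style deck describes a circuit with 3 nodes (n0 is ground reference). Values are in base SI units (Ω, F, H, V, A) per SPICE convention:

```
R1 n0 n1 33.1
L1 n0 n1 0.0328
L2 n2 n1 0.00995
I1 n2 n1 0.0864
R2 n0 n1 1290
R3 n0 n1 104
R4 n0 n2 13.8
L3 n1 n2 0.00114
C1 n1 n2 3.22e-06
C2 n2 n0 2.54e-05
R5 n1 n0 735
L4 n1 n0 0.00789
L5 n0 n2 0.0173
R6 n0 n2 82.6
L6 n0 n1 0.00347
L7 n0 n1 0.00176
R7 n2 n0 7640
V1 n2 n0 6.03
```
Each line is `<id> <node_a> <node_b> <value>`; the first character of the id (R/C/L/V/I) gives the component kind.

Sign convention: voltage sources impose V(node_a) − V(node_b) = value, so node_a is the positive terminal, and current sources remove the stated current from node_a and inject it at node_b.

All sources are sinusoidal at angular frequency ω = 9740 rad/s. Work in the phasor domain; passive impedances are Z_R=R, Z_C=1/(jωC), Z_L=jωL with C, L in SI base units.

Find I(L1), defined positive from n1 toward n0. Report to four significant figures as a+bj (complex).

-0.0002476-0.007466j A

Apply KCL at each of the 2 non-ground nodes and solve the resulting linear system.
Node n1: branches {R1, L1, L2, I1, R2, R3, L3, C1, R5, L4, L6, L7} → V_1 = 2.385-0.07911j
Node n2: branches {L2, I1, R4, L3, C1, C2, L5, R6, R7, V1} → V_2 = 6.030+0.000j
Source currents: i(V1)=-0.6026-1.204j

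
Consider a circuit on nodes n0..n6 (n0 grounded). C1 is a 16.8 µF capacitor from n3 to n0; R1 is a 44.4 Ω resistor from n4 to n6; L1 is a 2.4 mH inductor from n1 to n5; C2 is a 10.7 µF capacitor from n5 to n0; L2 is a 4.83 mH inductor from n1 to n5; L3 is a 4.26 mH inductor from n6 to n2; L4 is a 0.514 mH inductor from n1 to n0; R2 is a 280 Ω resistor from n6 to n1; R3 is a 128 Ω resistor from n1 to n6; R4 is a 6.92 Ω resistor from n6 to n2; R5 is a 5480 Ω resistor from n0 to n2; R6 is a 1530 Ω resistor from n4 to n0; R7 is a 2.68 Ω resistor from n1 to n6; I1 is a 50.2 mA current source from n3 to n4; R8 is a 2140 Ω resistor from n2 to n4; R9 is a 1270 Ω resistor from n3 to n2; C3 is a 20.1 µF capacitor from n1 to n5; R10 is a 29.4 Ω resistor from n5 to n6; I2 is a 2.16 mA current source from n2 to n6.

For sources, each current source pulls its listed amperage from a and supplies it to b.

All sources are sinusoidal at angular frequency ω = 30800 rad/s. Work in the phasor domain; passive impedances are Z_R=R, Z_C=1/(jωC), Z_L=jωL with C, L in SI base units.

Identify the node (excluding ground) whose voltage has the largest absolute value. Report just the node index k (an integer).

4

Apply KCL at each of the 6 non-ground nodes and solve the resulting linear system.
Node n1: branches {L1, L2, L4, R2, R3, R7, C3} → V_1 = 0.01165-0.3154j
Node n2: branches {L3, R4, R5, R8, R9, I2} → V_2 = 0.1182-0.3032j
Node n3: branches {C1, I1, R9} → V_3 = -0.0006088+0.09684j
Node n4: branches {R1, R6, I1, R8} → V_4 = 2.247-0.2969j
Node n5: branches {L1, C2, L2, C3, R10} → V_5 = 0.003945-0.2080j
Node n6: branches {R1, L3, R2, R3, R4, R7, R10, I2} → V_6 = 0.1272-0.3054j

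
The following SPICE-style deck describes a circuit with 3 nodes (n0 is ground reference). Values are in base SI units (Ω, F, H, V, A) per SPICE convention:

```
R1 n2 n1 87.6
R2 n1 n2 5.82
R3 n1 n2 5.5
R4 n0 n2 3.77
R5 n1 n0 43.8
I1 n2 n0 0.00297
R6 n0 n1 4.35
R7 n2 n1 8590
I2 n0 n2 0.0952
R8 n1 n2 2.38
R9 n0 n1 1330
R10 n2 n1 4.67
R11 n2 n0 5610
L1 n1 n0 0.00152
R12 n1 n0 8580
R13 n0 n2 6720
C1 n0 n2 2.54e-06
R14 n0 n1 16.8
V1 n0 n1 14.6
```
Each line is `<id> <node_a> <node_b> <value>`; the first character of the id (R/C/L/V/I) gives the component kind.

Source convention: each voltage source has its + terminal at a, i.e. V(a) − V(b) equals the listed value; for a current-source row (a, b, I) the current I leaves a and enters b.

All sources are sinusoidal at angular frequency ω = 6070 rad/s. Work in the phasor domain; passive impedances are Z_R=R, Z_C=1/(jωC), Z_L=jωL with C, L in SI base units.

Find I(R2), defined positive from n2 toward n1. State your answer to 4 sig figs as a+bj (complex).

0.5395+0.02400j A

Apply KCL at each of the 2 non-ground nodes and solve the resulting linear system.
Node n1: branches {R1, R2, R3, R5, R6, R7, R8, R9, R10, L1, R12, R14, V1} → V_1 = -14.60+0.000j
Node n2: branches {R1, R2, R3, R4, I1, R7, I2, R8, R10, R11, R13, C1} → V_2 = -11.46+0.1397j
Source currents: i(V1)=-7.709+1.443j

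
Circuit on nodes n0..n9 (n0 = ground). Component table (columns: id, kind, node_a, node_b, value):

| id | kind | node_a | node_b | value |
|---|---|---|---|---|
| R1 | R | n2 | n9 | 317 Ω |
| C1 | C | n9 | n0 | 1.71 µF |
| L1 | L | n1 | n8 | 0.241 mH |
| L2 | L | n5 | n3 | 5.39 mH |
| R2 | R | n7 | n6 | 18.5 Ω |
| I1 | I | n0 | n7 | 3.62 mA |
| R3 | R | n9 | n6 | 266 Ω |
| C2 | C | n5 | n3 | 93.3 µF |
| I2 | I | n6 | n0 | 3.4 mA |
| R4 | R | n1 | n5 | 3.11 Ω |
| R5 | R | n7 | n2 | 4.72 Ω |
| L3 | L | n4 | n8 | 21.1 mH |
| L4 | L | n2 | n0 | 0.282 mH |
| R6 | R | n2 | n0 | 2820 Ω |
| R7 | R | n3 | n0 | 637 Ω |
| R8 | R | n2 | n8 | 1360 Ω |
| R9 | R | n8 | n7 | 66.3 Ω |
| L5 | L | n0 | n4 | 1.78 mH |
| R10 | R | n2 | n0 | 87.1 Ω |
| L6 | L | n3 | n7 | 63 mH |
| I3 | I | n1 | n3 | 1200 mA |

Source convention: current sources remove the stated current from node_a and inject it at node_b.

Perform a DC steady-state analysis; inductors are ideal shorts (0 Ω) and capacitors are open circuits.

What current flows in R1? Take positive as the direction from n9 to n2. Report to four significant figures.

MNA unknowns: 9 node voltages V₁..V_9 plus 6 source currents (L1, L2, L3, L4, L5, L6)
R1: Y=0.003155 on G[2,9]
C1: Y=0.000 on G[9,0]
L1: row V1−V8=0, i_L1 at 1,8
L2: row V5−V3=0, i_L2 at 5,3
R2: Y=0.05405 on G[7,6]
I1: z[0]−=0.00362, z[7]+=0.00362
R3: Y=0.003759 on G[9,6]
C2: Y=0.000 on G[5,3]
I2: z[6]−=0.0034, z[0]+=0.0034
R4: Y=0.3215 on G[1,5]
R5: Y=0.2119 on G[7,2]
L3: row V4−V8=0, i_L3 at 4,8
L4: row V2−V0=0, i_L4 at 2,0
R6: Y=0.0003546 on G[2,0]
R7: Y=0.001570 on G[3,0]
R8: Y=0.0007353 on G[2,8]
R9: Y=0.01508 on G[8,7]
L5: row V0−V4=0, i_L5 at 0,4
R10: Y=0.01148 on G[2,0]
L6: row V3−V7=0, i_L6 at 3,7
I3: z[1]−=1.2, z[3]+=1.2
solve → V1=0.000, V2=0.000, V3=2.176, V4=0.000, V5=2.176, V6=2.048, V7=2.176, V8=0.000, V9=1.113
aux → i_L1=-0.5005, i_L2=-0.6995, i_L3=0.4676, i_L4=0.4644, i_L5=0.4676, i_L6=0.4970

0.003512 A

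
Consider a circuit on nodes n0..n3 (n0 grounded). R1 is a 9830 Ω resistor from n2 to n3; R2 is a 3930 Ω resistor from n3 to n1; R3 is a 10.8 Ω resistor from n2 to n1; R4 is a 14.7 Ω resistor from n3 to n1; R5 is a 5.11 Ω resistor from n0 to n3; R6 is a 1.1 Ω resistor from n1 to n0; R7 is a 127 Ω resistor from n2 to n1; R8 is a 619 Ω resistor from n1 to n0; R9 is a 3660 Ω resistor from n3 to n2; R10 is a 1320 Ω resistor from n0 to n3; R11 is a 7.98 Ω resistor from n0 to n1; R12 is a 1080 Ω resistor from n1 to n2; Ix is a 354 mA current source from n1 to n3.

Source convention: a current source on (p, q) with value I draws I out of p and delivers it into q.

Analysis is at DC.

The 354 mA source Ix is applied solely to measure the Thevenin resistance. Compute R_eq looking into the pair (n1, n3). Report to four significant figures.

R_eq = 4.277 Ω

Apply KCL at each of the 3 non-ground nodes and solve the resulting linear system.
Node n1: branches {R2, R3, R4, R6, R7, R8, R11, R12, Ix} → V_1 = -0.2414
Node n2: branches {R1, R3, R7, R9, R12} → V_2 = -0.2358
Node n3: branches {R1, R2, R4, R5, R9, R10, Ix} → V_3 = 1.273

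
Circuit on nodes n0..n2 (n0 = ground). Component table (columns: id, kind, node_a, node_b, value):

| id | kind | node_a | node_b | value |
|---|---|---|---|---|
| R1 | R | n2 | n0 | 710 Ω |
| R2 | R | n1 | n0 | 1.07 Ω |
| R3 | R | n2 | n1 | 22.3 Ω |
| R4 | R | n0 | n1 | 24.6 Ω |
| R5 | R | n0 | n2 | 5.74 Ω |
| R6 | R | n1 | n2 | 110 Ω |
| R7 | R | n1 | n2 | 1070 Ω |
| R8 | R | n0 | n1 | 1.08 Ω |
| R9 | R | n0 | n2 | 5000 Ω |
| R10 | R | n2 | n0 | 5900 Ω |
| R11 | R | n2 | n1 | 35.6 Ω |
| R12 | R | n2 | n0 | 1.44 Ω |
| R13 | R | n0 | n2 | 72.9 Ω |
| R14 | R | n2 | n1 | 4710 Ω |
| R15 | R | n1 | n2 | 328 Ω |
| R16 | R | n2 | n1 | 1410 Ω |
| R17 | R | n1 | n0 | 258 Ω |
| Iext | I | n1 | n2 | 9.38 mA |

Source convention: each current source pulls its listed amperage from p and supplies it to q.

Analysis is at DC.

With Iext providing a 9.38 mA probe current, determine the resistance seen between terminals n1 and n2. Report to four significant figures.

R_eq = 1.448 Ω

MNA unknowns: 2 node voltages V₁..V_2
R1: Y=0.001408 on G[2,0]
R2: Y=0.9346 on G[1,0]
R3: Y=0.04484 on G[2,1]
R4: Y=0.04065 on G[0,1]
R5: Y=0.1742 on G[0,2]
R6: Y=0.009091 on G[1,2]
R7: Y=0.0009346 on G[1,2]
R8: Y=0.9259 on G[0,1]
R9: Y=0.0002000 on G[0,2]
R10: Y=0.0001695 on G[2,0]
R11: Y=0.02809 on G[2,1]
R12: Y=0.6944 on G[2,0]
R13: Y=0.01372 on G[0,2]
R14: Y=0.0002123 on G[2,1]
R15: Y=0.003049 on G[1,2]
R16: Y=0.0007092 on G[2,1]
R17: Y=0.003876 on G[1,0]
Iext: z[1]−=0.00938, z[2]+=0.00938
solve → V1=-0.004304, V2=0.009274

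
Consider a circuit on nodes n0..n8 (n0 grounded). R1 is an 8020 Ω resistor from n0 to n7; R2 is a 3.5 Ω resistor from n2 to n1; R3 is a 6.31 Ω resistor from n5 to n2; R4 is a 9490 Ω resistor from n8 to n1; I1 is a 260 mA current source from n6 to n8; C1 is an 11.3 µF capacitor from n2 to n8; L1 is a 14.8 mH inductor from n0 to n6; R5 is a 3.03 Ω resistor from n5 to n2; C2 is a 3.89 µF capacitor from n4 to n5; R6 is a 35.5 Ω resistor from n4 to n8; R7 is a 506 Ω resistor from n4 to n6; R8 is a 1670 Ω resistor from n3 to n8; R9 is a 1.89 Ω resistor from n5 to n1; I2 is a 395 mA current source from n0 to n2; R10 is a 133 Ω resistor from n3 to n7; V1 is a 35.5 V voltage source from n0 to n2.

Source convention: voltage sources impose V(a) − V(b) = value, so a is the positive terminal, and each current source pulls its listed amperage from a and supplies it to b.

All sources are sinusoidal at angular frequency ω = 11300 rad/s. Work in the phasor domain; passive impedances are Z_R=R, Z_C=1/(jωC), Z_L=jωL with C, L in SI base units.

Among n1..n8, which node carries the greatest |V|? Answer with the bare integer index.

6

Apply KCL at each of the 8 non-ground nodes and solve the resulting linear system.
Node n1: branches {R2, R4, R9} → V_1 = -35.41-0.08030j
Node n2: branches {R2, R3, C1, R5, I2, V1} → V_2 = -35.50+0.000j
Node n3: branches {R8, R10} → V_3 = -29.54-1.410j
Node n4: branches {C2, R6, R7} → V_4 = -37.26-2.144j
Node n5: branches {R3, R5, C2, R9} → V_5 = -35.37-0.1233j
Node n6: branches {I1, L1, R7} → V_6 = -15.99-50.51j
Node n7: branches {R1, R10} → V_7 = -29.06-1.387j
Node n8: branches {R4, I1, C1, R6, R8} → V_8 = -35.60-1.698j
Source currents: i(V1)=-0.7007+0.09542j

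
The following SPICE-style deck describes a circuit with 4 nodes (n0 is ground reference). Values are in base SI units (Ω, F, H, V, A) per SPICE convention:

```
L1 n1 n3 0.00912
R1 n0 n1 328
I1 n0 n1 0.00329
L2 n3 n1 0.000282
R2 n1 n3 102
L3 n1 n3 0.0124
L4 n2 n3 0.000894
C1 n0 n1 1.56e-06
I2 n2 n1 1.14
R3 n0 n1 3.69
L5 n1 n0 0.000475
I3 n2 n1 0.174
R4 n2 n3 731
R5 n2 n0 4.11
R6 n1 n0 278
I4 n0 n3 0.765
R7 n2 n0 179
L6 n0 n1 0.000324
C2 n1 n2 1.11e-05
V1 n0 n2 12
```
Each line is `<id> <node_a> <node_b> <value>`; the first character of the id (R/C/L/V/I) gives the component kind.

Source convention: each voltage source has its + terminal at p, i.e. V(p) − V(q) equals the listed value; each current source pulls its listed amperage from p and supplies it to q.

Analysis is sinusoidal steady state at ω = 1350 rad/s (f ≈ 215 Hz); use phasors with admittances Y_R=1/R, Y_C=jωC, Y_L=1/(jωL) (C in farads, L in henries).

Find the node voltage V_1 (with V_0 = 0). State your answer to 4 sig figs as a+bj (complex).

MNA unknowns: 3 node voltages V₁..V_3 plus 1 source current (V1)
L1: Y=0.000-0.08122j on G[1,3]
R1: Y=0.003049+0.000j on G[0,1]
I1: z[0]−=0.00329, z[1]+=0.00329
L2: Y=0.000-2.627j on G[3,1]
R2: Y=0.009804+0.000j on G[1,3]
L3: Y=0.000-0.05974j on G[1,3]
L4: Y=0.000-0.8286j on G[2,3]
C1: Y=0.000+0.002106j on G[0,1]
I2: z[2]−=1.14, z[1]+=1.14
R3: Y=0.2710+0.000j on G[0,1]
L5: Y=0.000-1.559j on G[1,0]
I3: z[2]−=0.174, z[1]+=0.174
R4: Y=0.001368+0.000j on G[2,3]
R5: Y=0.2433+0.000j on G[2,0]
R6: Y=0.003597+0.000j on G[1,0]
I4: z[0]−=0.765, z[3]+=0.765
R7: Y=0.005587+0.000j on G[2,0]
L6: Y=0.000-2.286j on G[0,1]
C2: Y=0.000+0.01499j on G[1,2]
V1: row V0−V2=12, i_V1 at 0,2
solve → V1=-1.640+0.5256j, V2=-12.00+0.000j, V3=-4.027+0.6207j
aux → i_V1=-2.190+6.450j

-1.640+0.5256j V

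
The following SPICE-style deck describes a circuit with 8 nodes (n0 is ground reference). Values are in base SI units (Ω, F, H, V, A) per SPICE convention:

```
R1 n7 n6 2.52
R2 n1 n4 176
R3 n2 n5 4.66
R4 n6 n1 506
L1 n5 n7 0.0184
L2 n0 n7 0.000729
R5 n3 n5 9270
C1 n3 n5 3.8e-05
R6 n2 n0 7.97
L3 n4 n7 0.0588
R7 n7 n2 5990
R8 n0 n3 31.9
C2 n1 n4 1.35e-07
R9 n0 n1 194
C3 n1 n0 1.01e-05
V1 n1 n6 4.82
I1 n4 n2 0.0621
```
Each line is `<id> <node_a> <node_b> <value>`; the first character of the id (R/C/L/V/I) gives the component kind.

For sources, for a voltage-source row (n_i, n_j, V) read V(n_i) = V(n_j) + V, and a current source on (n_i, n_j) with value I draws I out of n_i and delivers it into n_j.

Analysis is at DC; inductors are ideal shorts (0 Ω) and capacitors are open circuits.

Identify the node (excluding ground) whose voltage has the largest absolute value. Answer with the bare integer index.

1

MNA unknowns: 7 node voltages V₁..V_7 plus 4 source currents (L1, L2, L3, V1)
R1: Y=0.3968 on G[7,6]
R2: Y=0.005682 on G[1,4]
R3: Y=0.2146 on G[2,5]
R4: Y=0.001976 on G[6,1]
L1: row V5−V7=0, i_L1 at 5,7
L2: row V0−V7=0, i_L2 at 0,7
R5: Y=0.0001079 on G[3,5]
C1: Y=0.000 on G[3,5]
R6: Y=0.1255 on G[2,0]
L3: row V4−V7=0, i_L3 at 4,7
R7: Y=0.0001669 on G[7,2]
R8: Y=0.03135 on G[0,3]
C2: Y=0.000 on G[1,4]
R9: Y=0.005155 on G[0,1]
C3: Y=0.000 on G[1,0]
V1: row V1−V6=4.82, i_V1 at 1,6
I1: z[4]−=0.0621, z[2]+=0.0621
solve → V1=4.692, V2=0.1825, V3=0.000, V4=0.000, V5=0.000, V6=-0.1281, V7=0.000
aux → i_L1=0.03917, i_L2=0.04709, i_L3=-0.03544, i_V1=-0.06037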